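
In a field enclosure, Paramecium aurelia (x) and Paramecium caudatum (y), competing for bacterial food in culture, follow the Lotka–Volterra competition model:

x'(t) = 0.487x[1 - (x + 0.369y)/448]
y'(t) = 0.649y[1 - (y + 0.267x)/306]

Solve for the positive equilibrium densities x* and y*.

Setting both brackets to zero gives the nullclines x + 0.369y = 448 and 0.267x + y = 306.
Substituting y = 306 - 0.267x into the first: x(1 - 0.369·0.267) = 448 - 0.369·306.
So x* = 335/0.901 = 372, and then y* = 306 - 0.267·372 = 207.

x* ≈ 372, y* ≈ 207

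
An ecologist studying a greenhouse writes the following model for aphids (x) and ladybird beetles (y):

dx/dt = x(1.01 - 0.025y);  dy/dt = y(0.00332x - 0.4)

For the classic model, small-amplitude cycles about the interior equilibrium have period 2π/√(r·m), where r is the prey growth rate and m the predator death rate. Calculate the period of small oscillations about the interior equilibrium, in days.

Here r = 1.01 and m = 0.4, so r·m = 0.404.
ω = √0.404 = 0.636 per day, hence T = 2π/ω ≈ 9.89 days.

T ≈ 9.89 days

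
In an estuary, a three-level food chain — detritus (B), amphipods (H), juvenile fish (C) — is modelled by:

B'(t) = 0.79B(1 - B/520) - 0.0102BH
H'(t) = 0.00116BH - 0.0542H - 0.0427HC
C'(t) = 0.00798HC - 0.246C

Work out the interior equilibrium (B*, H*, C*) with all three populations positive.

From dC/dt = 0: 0.00798H* = 0.246, so H* = 30.8.
From dB/dt = 0: 0.79(1 - B*/520) = 0.0102·30.8, giving B* = 520·(1 - 0.398) = 313.
From dH/dt = 0: 0.00116·313 - 0.0542 = 0.0427C*, so C* = 0.309/0.0427 = 7.23.

B* ≈ 313, H* ≈ 30.8, C* ≈ 7.23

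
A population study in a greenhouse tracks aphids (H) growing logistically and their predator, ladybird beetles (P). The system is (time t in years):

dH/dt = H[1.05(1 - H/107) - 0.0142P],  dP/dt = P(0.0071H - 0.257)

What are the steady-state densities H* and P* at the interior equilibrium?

H* ≈ 36.2, P* ≈ 48.9

From dP/dt = 0 with P > 0: 0.0071H* = 0.257, so H* = 36.2.
Substitute into dH/dt = 0: 1.05(1 - 36.2/107) = 0.0142P*.
The bracket is 0.662, giving P* = 0.695/0.0142 = 48.9.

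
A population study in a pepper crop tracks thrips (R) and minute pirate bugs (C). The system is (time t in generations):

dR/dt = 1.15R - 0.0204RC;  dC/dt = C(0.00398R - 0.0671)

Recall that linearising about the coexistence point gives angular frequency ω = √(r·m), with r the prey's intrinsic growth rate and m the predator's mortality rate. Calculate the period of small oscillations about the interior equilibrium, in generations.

Here r = 1.15 and m = 0.0671, so r·m = 0.0772.
ω = √0.0772 = 0.278 per generation, hence T = 2π/ω ≈ 22.6 generations.

T ≈ 22.6 generations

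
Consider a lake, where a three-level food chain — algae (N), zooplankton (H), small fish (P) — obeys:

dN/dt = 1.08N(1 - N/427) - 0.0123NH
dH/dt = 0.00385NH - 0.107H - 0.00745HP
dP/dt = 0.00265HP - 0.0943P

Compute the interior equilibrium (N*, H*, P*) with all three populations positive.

N* ≈ 254, H* ≈ 35.6, P* ≈ 117

From dP/dt = 0: 0.00265H* = 0.0943, so H* = 35.6.
From dN/dt = 0: 1.08(1 - N*/427) = 0.0123·35.6, giving N* = 427·(1 - 0.405) = 254.
From dH/dt = 0: 0.00385·254 - 0.107 = 0.00745P*, so P* = 0.871/0.00745 = 117.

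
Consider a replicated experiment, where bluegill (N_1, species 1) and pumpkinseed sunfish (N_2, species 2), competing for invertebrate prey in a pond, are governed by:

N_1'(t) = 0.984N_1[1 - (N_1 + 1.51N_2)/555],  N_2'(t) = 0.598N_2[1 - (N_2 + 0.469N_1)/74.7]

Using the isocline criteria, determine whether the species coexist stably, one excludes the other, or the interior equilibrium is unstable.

Compare the nullcline intercepts: K1/α12 = 555/1.51 = 368 > K2 = 74.7; K2/α21 = 74.7/0.469 = 159 < K1 = 555.
Since the inequalities point opposite ways, species 1 can invade but species 2 cannot.

species 1 excludes species 2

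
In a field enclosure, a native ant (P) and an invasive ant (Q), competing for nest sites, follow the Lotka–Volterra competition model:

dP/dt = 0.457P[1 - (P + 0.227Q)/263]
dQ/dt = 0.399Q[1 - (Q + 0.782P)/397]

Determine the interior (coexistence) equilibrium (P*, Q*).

P* ≈ 210, Q* ≈ 233

Setting both brackets to zero gives the nullclines P + 0.227Q = 263 and 0.782P + Q = 397.
Substituting Q = 397 - 0.782P into the first: P(1 - 0.227·0.782) = 263 - 0.227·397.
So P* = 173/0.822 = 210, and then Q* = 397 - 0.782·210 = 233.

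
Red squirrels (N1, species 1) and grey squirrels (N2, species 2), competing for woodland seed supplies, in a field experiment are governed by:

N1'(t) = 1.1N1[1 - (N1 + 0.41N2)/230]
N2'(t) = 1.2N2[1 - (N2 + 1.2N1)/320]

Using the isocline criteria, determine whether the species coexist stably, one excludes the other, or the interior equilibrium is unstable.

Compare the nullcline intercepts: K1/α12 = 230/0.41 = 561 > K2 = 320; K2/α21 = 320/1.2 = 267 > K1 = 230.
Since both inequalities hold, each species can invade when rare, so the interior equilibrium is stable.

stable coexistence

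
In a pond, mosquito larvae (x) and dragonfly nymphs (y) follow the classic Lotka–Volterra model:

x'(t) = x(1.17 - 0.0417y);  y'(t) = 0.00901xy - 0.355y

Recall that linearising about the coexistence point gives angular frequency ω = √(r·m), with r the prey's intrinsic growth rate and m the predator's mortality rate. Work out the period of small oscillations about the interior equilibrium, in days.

Here r = 1.17 and m = 0.355, so r·m = 0.415.
ω = √0.415 = 0.644 per day, hence T = 2π/ω ≈ 9.75 days.

T ≈ 9.75 days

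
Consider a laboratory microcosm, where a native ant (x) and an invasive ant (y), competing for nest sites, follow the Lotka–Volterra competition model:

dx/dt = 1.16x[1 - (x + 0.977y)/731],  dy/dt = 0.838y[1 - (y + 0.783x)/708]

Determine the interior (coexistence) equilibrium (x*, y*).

Setting both brackets to zero gives the nullclines x + 0.977y = 731 and 0.783x + y = 708.
Substituting y = 708 - 0.783x into the first: x(1 - 0.977·0.783) = 731 - 0.977·708.
So x* = 39.3/0.235 = 167, and then y* = 708 - 0.783·167 = 577.

x* ≈ 167, y* ≈ 577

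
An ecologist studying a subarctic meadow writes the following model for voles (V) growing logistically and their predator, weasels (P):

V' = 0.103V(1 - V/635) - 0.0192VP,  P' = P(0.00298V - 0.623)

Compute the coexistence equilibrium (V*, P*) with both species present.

V* ≈ 209, P* ≈ 3.6

From dP/dt = 0 with P > 0: 0.00298V* = 0.623, so V* = 209.
Substitute into dV/dt = 0: 0.103(1 - 209/635) = 0.0192P*.
The bracket is 0.671, giving P* = 0.0691/0.0192 = 3.6.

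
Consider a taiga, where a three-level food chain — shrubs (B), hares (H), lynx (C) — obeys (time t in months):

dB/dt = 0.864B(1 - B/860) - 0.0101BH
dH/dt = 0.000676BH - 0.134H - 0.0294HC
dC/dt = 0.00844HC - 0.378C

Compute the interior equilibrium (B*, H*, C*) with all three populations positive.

From dC/dt = 0: 0.00844H* = 0.378, so H* = 44.8.
From dB/dt = 0: 0.864(1 - B*/860) = 0.0101·44.8, giving B* = 860·(1 - 0.524) = 410.
From dH/dt = 0: 0.000676·410 - 0.134 = 0.0294C*, so C* = 0.143/0.0294 = 4.86.

B* ≈ 410, H* ≈ 44.8, C* ≈ 4.86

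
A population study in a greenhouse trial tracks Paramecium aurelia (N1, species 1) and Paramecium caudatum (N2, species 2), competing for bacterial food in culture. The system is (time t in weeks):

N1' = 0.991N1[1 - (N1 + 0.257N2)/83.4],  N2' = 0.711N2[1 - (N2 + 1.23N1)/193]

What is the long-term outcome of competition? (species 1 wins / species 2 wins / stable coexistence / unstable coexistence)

stable coexistence

Compare the nullcline intercepts: K1/α12 = 83.4/0.257 = 325 > K2 = 193; K2/α21 = 193/1.23 = 157 > K1 = 83.4.
Since both inequalities hold, each species can invade when rare, so the interior equilibrium is stable.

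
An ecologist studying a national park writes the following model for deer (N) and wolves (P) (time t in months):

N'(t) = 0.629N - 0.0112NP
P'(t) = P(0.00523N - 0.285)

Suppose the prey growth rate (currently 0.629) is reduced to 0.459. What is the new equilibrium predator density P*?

At the interior fixed point, setting dN/dt = 0 with N > 0 fixes P* = (prey growth rate)/(NP coefficient) — independent of the other coefficients.
With the change, P* = 0.459/0.0112 = 41; it falls from 56.2.

P* ≈ 41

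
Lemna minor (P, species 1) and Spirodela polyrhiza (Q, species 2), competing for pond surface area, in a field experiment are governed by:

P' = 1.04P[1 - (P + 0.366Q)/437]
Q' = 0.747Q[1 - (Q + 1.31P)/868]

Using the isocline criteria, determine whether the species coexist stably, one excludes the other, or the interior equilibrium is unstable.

Compare the nullcline intercepts: K1/α12 = 437/0.366 = 1190 > K2 = 868; K2/α21 = 868/1.31 = 663 > K1 = 437.
Since both inequalities hold, each species can invade when rare, so the interior equilibrium is stable.

stable coexistence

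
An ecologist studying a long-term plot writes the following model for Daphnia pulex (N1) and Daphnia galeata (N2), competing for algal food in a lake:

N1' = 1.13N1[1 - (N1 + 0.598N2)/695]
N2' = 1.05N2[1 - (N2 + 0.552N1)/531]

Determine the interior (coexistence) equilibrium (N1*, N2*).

N1* ≈ 563, N2* ≈ 220

Setting both brackets to zero gives the nullclines N1 + 0.598N2 = 695 and 0.552N1 + N2 = 531.
Substituting N2 = 531 - 0.552N1 into the first: N1(1 - 0.598·0.552) = 695 - 0.598·531.
So N1* = 377/0.67 = 563, and then N2* = 531 - 0.552·563 = 220.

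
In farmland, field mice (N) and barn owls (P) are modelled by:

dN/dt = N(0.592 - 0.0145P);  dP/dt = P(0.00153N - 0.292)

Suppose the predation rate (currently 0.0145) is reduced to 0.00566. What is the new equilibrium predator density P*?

At the interior fixed point, setting dN/dt = 0 with N > 0 fixes P* = (prey growth rate)/(NP coefficient) — independent of the other coefficients.
With the change, P* = 0.592/0.00566 = 105; it rises from 40.8.

P* ≈ 105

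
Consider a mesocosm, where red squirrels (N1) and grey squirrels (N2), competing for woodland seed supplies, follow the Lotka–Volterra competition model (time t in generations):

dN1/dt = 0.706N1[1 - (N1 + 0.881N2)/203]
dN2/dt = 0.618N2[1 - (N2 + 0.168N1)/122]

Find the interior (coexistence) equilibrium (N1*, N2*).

N1* ≈ 112, N2* ≈ 103

Setting both brackets to zero gives the nullclines N1 + 0.881N2 = 203 and 0.168N1 + N2 = 122.
Substituting N2 = 122 - 0.168N1 into the first: N1(1 - 0.881·0.168) = 203 - 0.881·122.
So N1* = 95.5/0.852 = 112, and then N2* = 122 - 0.168·112 = 103.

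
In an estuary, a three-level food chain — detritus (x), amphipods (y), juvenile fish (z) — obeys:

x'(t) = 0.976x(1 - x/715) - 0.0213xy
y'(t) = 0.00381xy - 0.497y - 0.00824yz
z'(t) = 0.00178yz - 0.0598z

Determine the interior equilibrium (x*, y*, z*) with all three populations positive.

From dz/dt = 0: 0.00178y* = 0.0598, so y* = 33.6.
From dx/dt = 0: 0.976(1 - x*/715) = 0.0213·33.6, giving x* = 715·(1 - 0.733) = 191.
From dy/dt = 0: 0.00381·191 - 0.497 = 0.00824z*, so z* = 0.23/0.00824 = 27.9.

x* ≈ 191, y* ≈ 33.6, z* ≈ 27.9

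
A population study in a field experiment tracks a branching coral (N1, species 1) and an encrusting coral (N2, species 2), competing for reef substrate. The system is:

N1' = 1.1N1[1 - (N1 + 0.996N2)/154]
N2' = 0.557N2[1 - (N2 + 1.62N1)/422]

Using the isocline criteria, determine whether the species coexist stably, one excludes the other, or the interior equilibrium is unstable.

Compare the nullcline intercepts: K1/α12 = 154/0.996 = 155 < K2 = 422; K2/α21 = 422/1.62 = 260 > K1 = 154.
Since the inequalities point opposite ways, species 2 can invade but species 1 cannot.

species 2 excludes species 1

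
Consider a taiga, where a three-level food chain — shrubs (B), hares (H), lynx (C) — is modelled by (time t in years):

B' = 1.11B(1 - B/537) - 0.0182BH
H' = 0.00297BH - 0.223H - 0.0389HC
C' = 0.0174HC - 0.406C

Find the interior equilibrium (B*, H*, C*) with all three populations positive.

From dC/dt = 0: 0.0174H* = 0.406, so H* = 23.3.
From dB/dt = 0: 1.11(1 - B*/537) = 0.0182·23.3, giving B* = 537·(1 - 0.383) = 332.
From dH/dt = 0: 0.00297·332 - 0.223 = 0.0389C*, so C* = 0.762/0.0389 = 19.6.

B* ≈ 332, H* ≈ 23.3, C* ≈ 19.6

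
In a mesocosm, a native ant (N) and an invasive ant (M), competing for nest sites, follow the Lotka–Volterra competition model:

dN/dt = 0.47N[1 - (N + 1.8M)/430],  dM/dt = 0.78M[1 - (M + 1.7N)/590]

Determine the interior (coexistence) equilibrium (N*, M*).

N* ≈ 307, M* ≈ 68.4

Setting both brackets to zero gives the nullclines N + 1.8M = 430 and 1.7N + M = 590.
Substituting M = 590 - 1.7N into the first: N(1 - 1.8·1.7) = 430 - 1.8·590.
So N* = -632/-2.06 = 307, and then M* = 590 - 1.7·307 = 68.4.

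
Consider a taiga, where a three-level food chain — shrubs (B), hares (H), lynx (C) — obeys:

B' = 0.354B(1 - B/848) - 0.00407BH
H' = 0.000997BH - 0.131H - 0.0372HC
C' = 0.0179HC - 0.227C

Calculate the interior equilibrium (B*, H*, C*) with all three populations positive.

B* ≈ 724, H* ≈ 12.7, C* ≈ 15.9

From dC/dt = 0: 0.0179H* = 0.227, so H* = 12.7.
From dB/dt = 0: 0.354(1 - B*/848) = 0.00407·12.7, giving B* = 848·(1 - 0.146) = 724.
From dH/dt = 0: 0.000997·724 - 0.131 = 0.0372C*, so C* = 0.591/0.0372 = 15.9.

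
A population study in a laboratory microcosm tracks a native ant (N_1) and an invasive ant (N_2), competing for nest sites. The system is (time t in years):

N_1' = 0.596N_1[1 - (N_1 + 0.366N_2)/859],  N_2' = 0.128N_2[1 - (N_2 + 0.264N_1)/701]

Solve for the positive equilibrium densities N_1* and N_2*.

N_1* ≈ 667, N_2* ≈ 525

Setting both brackets to zero gives the nullclines N_1 + 0.366N_2 = 859 and 0.264N_1 + N_2 = 701.
Substituting N_2 = 701 - 0.264N_1 into the first: N_1(1 - 0.366·0.264) = 859 - 0.366·701.
So N_1* = 602/0.903 = 667, and then N_2* = 701 - 0.264·667 = 525.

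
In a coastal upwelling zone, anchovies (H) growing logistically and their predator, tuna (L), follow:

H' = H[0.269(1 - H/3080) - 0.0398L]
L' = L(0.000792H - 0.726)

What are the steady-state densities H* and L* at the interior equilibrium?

From dL/dt = 0 with L > 0: 0.000792H* = 0.726, so H* = 917.
Substitute into dH/dt = 0: 0.269(1 - 917/3080) = 0.0398L*.
The bracket is 0.702, giving L* = 0.189/0.0398 = 4.75.

H* ≈ 917, L* ≈ 4.75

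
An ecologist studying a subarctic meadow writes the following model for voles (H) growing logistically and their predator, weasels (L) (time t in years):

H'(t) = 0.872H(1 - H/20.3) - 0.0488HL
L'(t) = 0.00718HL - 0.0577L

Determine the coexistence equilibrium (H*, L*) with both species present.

H* ≈ 8.04, L* ≈ 10.8

From dL/dt = 0 with L > 0: 0.00718H* = 0.0577, so H* = 8.04.
Substitute into dH/dt = 0: 0.872(1 - 8.04/20.3) = 0.0488L*.
The bracket is 0.604, giving L* = 0.527/0.0488 = 10.8.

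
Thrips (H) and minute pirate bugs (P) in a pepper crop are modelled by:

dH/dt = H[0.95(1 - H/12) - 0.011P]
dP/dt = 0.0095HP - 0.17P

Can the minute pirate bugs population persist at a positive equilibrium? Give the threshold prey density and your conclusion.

The predator equation gives dP/dt > 0 only when H > 0.17/0.0095 = 17.9.
Without the predator, H → K = 12. Since 12 < 17.9, the predator cannot invade.

Threshold H = 17.9; K < 17.9, so no, the predator goes extinct.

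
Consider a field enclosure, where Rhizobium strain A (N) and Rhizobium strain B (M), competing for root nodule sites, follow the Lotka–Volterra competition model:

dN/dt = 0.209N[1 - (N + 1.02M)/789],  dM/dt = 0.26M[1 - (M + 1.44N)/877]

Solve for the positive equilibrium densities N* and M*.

Setting both brackets to zero gives the nullclines N + 1.02M = 789 and 1.44N + M = 877.
Substituting M = 877 - 1.44N into the first: N(1 - 1.02·1.44) = 789 - 1.02·877.
So N* = -106/-0.469 = 225, and then M* = 877 - 1.44·225 = 553.

N* ≈ 225, M* ≈ 553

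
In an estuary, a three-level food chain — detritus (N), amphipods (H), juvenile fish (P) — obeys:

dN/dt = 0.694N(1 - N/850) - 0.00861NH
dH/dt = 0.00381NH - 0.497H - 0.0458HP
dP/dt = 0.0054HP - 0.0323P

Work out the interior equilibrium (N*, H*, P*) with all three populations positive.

N* ≈ 787, H* ≈ 5.98, P* ≈ 54.6

From dP/dt = 0: 0.0054H* = 0.0323, so H* = 5.98.
From dN/dt = 0: 0.694(1 - N*/850) = 0.00861·5.98, giving N* = 850·(1 - 0.0742) = 787.
From dH/dt = 0: 0.00381·787 - 0.497 = 0.0458P*, so P* = 2.5/0.0458 = 54.6.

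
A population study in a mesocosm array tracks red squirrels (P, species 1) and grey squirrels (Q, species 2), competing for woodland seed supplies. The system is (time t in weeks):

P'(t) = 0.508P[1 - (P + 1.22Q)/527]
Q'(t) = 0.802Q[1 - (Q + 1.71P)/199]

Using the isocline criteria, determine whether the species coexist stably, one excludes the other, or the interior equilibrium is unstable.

species 1 excludes species 2

Compare the nullcline intercepts: K1/α12 = 527/1.22 = 432 > K2 = 199; K2/α21 = 199/1.71 = 116 < K1 = 527.
Since the inequalities point opposite ways, species 1 can invade but species 2 cannot.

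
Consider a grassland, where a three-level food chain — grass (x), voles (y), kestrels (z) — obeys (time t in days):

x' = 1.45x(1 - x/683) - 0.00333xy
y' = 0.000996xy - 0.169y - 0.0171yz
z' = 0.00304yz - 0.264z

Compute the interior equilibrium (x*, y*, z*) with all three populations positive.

x* ≈ 547, y* ≈ 86.8, z* ≈ 22

From dz/dt = 0: 0.00304y* = 0.264, so y* = 86.8.
From dx/dt = 0: 1.45(1 - x*/683) = 0.00333·86.8, giving x* = 683·(1 - 0.199) = 547.
From dy/dt = 0: 0.000996·547 - 0.169 = 0.0171z*, so z* = 0.376/0.0171 = 22.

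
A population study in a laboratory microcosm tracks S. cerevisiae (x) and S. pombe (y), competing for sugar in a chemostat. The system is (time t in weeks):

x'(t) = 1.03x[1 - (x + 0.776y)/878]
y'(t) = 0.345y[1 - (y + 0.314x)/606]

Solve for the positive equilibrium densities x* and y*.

x* ≈ 539, y* ≈ 437

Setting both brackets to zero gives the nullclines x + 0.776y = 878 and 0.314x + y = 606.
Substituting y = 606 - 0.314x into the first: x(1 - 0.776·0.314) = 878 - 0.776·606.
So x* = 408/0.756 = 539, and then y* = 606 - 0.314·539 = 437.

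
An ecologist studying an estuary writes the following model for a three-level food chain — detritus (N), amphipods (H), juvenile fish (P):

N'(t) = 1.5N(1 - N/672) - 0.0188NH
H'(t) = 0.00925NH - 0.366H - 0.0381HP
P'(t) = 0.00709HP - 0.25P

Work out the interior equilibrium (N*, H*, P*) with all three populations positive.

From dP/dt = 0: 0.00709H* = 0.25, so H* = 35.3.
From dN/dt = 0: 1.5(1 - N*/672) = 0.0188·35.3, giving N* = 672·(1 - 0.442) = 375.
From dH/dt = 0: 0.00925·375 - 0.366 = 0.0381P*, so P* = 3.1/0.0381 = 81.4.

N* ≈ 375, H* ≈ 35.3, P* ≈ 81.4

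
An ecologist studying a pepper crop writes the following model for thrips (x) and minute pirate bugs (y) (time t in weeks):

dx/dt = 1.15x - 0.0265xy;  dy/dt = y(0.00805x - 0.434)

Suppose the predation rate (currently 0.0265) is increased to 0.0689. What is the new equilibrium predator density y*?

At the interior fixed point, setting dx/dt = 0 with x > 0 fixes y* = (prey growth rate)/(xy coefficient) — independent of the other coefficients.
With the change, y* = 1.15/0.0689 = 16.7; it falls from 43.4.

y* ≈ 16.7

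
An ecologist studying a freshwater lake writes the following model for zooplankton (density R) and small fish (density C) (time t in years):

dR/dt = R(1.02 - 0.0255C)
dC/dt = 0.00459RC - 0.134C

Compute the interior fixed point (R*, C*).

R* ≈ 29.2, C* ≈ 40

Set dC/dt = 0 with C > 0: 0.00459R - 0.134 = 0, so R* = 0.134/0.00459 = 29.2.
Set dR/dt = 0 with R > 0: 1.02 - 0.0255C = 0, so C* = 1.02/0.0255 = 40.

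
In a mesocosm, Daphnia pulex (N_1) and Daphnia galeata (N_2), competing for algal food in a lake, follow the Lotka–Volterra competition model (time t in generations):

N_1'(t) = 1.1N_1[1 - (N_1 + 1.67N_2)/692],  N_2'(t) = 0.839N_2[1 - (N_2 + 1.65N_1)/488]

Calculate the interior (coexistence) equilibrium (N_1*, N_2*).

Setting both brackets to zero gives the nullclines N_1 + 1.67N_2 = 692 and 1.65N_1 + N_2 = 488.
Substituting N_2 = 488 - 1.65N_1 into the first: N_1(1 - 1.67·1.65) = 692 - 1.67·488.
So N_1* = -123/-1.76 = 70, and then N_2* = 488 - 1.65·70 = 372.

N_1* ≈ 70, N_2* ≈ 372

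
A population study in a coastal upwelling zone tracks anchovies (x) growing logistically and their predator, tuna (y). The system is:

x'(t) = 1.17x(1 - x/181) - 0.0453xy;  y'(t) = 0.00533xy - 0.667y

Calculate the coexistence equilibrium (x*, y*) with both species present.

From dy/dt = 0 with y > 0: 0.00533x* = 0.667, so x* = 125.
Substitute into dx/dt = 0: 1.17(1 - 125/181) = 0.0453y*.
The bracket is 0.309, giving y* = 0.361/0.0453 = 7.97.

x* ≈ 125, y* ≈ 7.97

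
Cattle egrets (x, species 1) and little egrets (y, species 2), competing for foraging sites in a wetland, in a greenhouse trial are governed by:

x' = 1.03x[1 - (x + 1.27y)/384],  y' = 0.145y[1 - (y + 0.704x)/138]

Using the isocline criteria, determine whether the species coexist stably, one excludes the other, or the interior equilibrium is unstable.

species 1 excludes species 2

Compare the nullcline intercepts: K1/α12 = 384/1.27 = 302 > K2 = 138; K2/α21 = 138/0.704 = 196 < K1 = 384.
Since the inequalities point opposite ways, species 1 can invade but species 2 cannot.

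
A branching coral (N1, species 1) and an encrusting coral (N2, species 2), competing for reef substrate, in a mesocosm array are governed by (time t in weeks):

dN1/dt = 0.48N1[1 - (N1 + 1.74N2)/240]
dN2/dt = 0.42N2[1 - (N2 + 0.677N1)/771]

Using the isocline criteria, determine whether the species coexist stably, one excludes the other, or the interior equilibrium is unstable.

species 2 excludes species 1

Compare the nullcline intercepts: K1/α12 = 240/1.74 = 138 < K2 = 771; K2/α21 = 771/0.677 = 1140 > K1 = 240.
Since the inequalities point opposite ways, species 2 can invade but species 1 cannot.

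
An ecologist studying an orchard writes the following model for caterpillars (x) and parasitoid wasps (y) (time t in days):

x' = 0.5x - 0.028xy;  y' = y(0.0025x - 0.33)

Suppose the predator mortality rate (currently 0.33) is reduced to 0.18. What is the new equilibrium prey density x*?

x* ≈ 72

At the interior fixed point, setting dy/dt = 0 with y > 0 fixes x* = (predator death rate)/(xy coefficient) — independent of the other coefficients.
With the change, x* = 0.18/0.0025 = 72; it falls from 132.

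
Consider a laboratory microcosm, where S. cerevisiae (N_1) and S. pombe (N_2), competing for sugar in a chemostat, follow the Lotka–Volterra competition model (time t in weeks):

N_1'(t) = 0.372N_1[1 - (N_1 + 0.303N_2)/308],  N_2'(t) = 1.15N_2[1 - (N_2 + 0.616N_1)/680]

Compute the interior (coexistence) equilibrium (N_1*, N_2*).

Setting both brackets to zero gives the nullclines N_1 + 0.303N_2 = 308 and 0.616N_1 + N_2 = 680.
Substituting N_2 = 680 - 0.616N_1 into the first: N_1(1 - 0.303·0.616) = 308 - 0.303·680.
So N_1* = 102/0.813 = 125, and then N_2* = 680 - 0.616·125 = 603.

N_1* ≈ 125, N_2* ≈ 603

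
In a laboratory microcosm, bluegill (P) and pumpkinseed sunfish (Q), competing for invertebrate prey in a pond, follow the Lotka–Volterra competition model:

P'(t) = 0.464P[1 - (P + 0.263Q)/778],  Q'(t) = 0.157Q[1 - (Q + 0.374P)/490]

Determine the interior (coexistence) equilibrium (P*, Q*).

Setting both brackets to zero gives the nullclines P + 0.263Q = 778 and 0.374P + Q = 490.
Substituting Q = 490 - 0.374P into the first: P(1 - 0.263·0.374) = 778 - 0.263·490.
So P* = 649/0.902 = 720, and then Q* = 490 - 0.374·720 = 221.

P* ≈ 720, Q* ≈ 221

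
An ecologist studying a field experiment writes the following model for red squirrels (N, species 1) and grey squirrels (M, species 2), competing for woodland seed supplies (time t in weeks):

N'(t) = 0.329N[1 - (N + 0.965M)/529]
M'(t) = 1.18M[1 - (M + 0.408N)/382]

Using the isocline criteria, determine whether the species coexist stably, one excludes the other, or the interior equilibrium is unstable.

Compare the nullcline intercepts: K1/α12 = 529/0.965 = 548 > K2 = 382; K2/α21 = 382/0.408 = 936 > K1 = 529.
Since both inequalities hold, each species can invade when rare, so the interior equilibrium is stable.

stable coexistence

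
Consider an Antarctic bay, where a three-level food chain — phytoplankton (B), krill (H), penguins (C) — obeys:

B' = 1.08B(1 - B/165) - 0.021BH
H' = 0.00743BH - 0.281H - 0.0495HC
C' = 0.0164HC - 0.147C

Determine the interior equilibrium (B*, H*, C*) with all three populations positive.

B* ≈ 136, H* ≈ 8.96, C* ≈ 14.8

From dC/dt = 0: 0.0164H* = 0.147, so H* = 8.96.
From dB/dt = 0: 1.08(1 - B*/165) = 0.021·8.96, giving B* = 165·(1 - 0.174) = 136.
From dH/dt = 0: 0.00743·136 - 0.281 = 0.0495C*, so C* = 0.731/0.0495 = 14.8.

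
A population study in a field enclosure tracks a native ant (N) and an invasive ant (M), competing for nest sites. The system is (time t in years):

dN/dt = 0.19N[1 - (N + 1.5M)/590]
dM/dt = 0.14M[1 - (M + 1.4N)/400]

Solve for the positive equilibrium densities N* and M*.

N* ≈ 9.09, M* ≈ 387

Setting both brackets to zero gives the nullclines N + 1.5M = 590 and 1.4N + M = 400.
Substituting M = 400 - 1.4N into the first: N(1 - 1.5·1.4) = 590 - 1.5·400.
So N* = -10/-1.1 = 9.09, and then M* = 400 - 1.4·9.09 = 387.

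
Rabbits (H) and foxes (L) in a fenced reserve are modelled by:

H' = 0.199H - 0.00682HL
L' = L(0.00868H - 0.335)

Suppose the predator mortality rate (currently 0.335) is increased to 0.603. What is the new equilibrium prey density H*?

H* ≈ 69.5

At the interior fixed point, setting dL/dt = 0 with L > 0 fixes H* = (predator death rate)/(HL coefficient) — independent of the other coefficients.
With the change, H* = 0.603/0.00868 = 69.5; it rises from 38.6.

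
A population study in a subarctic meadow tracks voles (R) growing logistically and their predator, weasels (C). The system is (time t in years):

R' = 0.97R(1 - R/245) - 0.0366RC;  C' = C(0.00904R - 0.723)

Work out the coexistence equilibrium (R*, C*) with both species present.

From dC/dt = 0 with C > 0: 0.00904R* = 0.723, so R* = 80.
Substitute into dR/dt = 0: 0.97(1 - 80/245) = 0.0366C*.
The bracket is 0.674, giving C* = 0.653/0.0366 = 17.9.

R* ≈ 80, C* ≈ 17.9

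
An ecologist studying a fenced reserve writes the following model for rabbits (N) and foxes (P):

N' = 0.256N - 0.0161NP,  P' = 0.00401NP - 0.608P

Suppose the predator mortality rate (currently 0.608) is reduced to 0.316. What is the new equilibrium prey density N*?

N* ≈ 78.8

At the interior fixed point, setting dP/dt = 0 with P > 0 fixes N* = (predator death rate)/(NP coefficient) — independent of the other coefficients.
With the change, N* = 0.316/0.00401 = 78.8; it falls from 152.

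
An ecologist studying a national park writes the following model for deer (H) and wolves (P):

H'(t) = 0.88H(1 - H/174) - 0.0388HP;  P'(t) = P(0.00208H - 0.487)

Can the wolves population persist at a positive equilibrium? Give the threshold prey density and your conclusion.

The predator equation gives dP/dt > 0 only when H > 0.487/0.00208 = 234.
Without the predator, H → K = 174. Since 174 < 234, the predator cannot invade.

Threshold H = 234; K < 234, so no, the predator goes extinct.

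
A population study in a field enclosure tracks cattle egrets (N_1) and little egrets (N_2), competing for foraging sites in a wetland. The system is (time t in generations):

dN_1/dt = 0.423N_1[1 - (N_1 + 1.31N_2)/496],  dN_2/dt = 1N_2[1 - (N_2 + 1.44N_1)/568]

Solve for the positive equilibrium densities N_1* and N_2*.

Setting both brackets to zero gives the nullclines N_1 + 1.31N_2 = 496 and 1.44N_1 + N_2 = 568.
Substituting N_2 = 568 - 1.44N_1 into the first: N_1(1 - 1.31·1.44) = 496 - 1.31·568.
So N_1* = -248/-0.886 = 280, and then N_2* = 568 - 1.44·280 = 165.

N_1* ≈ 280, N_2* ≈ 165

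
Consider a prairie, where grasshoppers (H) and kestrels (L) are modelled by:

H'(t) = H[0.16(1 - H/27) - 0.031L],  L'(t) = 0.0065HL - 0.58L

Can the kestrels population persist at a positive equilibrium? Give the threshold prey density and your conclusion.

The predator equation gives dL/dt > 0 only when H > 0.58/0.0065 = 89.2.
Without the predator, H → K = 27. Since 27 < 89.2, the predator cannot invade.

Threshold H = 89.2; K < 89.2, so no, the predator goes extinct.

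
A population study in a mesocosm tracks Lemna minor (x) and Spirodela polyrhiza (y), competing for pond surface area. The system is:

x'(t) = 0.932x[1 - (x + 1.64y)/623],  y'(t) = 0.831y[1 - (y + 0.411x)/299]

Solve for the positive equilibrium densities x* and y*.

Setting both brackets to zero gives the nullclines x + 1.64y = 623 and 0.411x + y = 299.
Substituting y = 299 - 0.411x into the first: x(1 - 1.64·0.411) = 623 - 1.64·299.
So x* = 133/0.326 = 407, and then y* = 299 - 0.411·407 = 132.

x* ≈ 407, y* ≈ 132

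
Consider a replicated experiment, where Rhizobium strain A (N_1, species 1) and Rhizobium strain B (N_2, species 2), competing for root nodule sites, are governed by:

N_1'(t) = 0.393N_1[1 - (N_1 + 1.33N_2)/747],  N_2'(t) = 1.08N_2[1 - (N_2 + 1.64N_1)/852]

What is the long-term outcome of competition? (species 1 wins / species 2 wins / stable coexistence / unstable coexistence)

Compare the nullcline intercepts: K1/α12 = 747/1.33 = 562 < K2 = 852; K2/α21 = 852/1.64 = 520 < K1 = 747.
Since both are reversed, neither can invade when rare; the interior point is a saddle.

unstable coexistence (outcome depends on initial conditions)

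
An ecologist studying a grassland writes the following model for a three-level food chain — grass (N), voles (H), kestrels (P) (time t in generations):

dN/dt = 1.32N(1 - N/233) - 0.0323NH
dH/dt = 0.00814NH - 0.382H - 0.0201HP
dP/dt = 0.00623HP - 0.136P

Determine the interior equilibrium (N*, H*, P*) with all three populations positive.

From dP/dt = 0: 0.00623H* = 0.136, so H* = 21.8.
From dN/dt = 0: 1.32(1 - N*/233) = 0.0323·21.8, giving N* = 233·(1 - 0.534) = 109.
From dH/dt = 0: 0.00814·109 - 0.382 = 0.0201P*, so P* = 0.502/0.0201 = 25.

N* ≈ 109, H* ≈ 21.8, P* ≈ 25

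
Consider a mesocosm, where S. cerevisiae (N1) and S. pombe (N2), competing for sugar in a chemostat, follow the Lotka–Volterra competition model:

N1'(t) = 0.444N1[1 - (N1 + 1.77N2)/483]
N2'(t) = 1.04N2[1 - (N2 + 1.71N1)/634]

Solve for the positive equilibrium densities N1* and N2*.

N1* ≈ 315, N2* ≈ 94.7

Setting both brackets to zero gives the nullclines N1 + 1.77N2 = 483 and 1.71N1 + N2 = 634.
Substituting N2 = 634 - 1.71N1 into the first: N1(1 - 1.77·1.71) = 483 - 1.77·634.
So N1* = -639/-2.03 = 315, and then N2* = 634 - 1.71·315 = 94.7.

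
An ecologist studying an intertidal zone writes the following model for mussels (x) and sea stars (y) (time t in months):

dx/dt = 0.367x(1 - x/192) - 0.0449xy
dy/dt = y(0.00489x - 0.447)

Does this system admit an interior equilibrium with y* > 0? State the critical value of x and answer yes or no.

The predator equation gives dy/dt > 0 only when x > 0.447/0.00489 = 91.4.
Without the predator, x → K = 192. Since 192 > 91.4, the predator can invade and persist.

Threshold x = 91.4; K > 91.4, so yes, the predator persists.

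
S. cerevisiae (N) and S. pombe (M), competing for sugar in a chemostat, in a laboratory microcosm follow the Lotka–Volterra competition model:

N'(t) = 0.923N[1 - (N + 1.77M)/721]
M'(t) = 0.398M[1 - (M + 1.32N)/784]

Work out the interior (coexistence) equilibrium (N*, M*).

N* ≈ 499, M* ≈ 126

Setting both brackets to zero gives the nullclines N + 1.77M = 721 and 1.32N + M = 784.
Substituting M = 784 - 1.32N into the first: N(1 - 1.77·1.32) = 721 - 1.77·784.
So N* = -667/-1.34 = 499, and then M* = 784 - 1.32·499 = 126.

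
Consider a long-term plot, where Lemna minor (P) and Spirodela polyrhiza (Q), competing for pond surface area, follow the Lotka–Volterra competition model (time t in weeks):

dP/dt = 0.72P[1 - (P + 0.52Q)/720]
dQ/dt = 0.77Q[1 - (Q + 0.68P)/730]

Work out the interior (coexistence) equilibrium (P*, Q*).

P* ≈ 527, Q* ≈ 372

Setting both brackets to zero gives the nullclines P + 0.52Q = 720 and 0.68P + Q = 730.
Substituting Q = 730 - 0.68P into the first: P(1 - 0.52·0.68) = 720 - 0.52·730.
So P* = 340/0.646 = 527, and then Q* = 730 - 0.68·527 = 372.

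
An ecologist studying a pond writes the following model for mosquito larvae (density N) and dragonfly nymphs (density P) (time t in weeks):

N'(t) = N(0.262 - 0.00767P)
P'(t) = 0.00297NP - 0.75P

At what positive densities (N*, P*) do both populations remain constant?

N* ≈ 253, P* ≈ 34.2

Set dP/dt = 0 with P > 0: 0.00297N - 0.75 = 0, so N* = 0.75/0.00297 = 253.
Set dN/dt = 0 with N > 0: 0.262 - 0.00767P = 0, so P* = 0.262/0.00767 = 34.2.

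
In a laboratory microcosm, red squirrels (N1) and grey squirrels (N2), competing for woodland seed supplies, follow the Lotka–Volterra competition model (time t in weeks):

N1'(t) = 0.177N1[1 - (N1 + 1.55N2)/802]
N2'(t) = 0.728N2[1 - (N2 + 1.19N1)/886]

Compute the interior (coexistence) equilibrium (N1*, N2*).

N1* ≈ 676, N2* ≈ 81

Setting both brackets to zero gives the nullclines N1 + 1.55N2 = 802 and 1.19N1 + N2 = 886.
Substituting N2 = 886 - 1.19N1 into the first: N1(1 - 1.55·1.19) = 802 - 1.55·886.
So N1* = -571/-0.845 = 676, and then N2* = 886 - 1.19·676 = 81.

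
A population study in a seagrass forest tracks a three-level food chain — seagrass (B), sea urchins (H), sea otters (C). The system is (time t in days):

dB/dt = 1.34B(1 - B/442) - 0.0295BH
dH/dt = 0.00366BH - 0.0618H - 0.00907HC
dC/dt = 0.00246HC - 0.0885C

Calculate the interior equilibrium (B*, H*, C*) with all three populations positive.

B* ≈ 91.9, H* ≈ 36, C* ≈ 30.3

From dC/dt = 0: 0.00246H* = 0.0885, so H* = 36.
From dB/dt = 0: 1.34(1 - B*/442) = 0.0295·36, giving B* = 442·(1 - 0.792) = 91.9.
From dH/dt = 0: 0.00366·91.9 - 0.0618 = 0.00907C*, so C* = 0.275/0.00907 = 30.3.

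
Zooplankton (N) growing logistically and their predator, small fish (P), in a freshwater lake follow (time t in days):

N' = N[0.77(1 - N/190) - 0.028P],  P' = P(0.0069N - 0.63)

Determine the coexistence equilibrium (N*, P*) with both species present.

From dP/dt = 0 with P > 0: 0.0069N* = 0.63, so N* = 91.3.
Substitute into dN/dt = 0: 0.77(1 - 91.3/190) = 0.028P*.
The bracket is 0.519, giving P* = 0.4/0.028 = 14.3.

N* ≈ 91.3, P* ≈ 14.3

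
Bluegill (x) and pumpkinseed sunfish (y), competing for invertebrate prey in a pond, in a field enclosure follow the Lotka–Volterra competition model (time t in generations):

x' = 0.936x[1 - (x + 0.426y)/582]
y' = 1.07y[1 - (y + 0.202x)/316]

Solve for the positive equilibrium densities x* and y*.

Setting both brackets to zero gives the nullclines x + 0.426y = 582 and 0.202x + y = 316.
Substituting y = 316 - 0.202x into the first: x(1 - 0.426·0.202) = 582 - 0.426·316.
So x* = 447/0.914 = 490, and then y* = 316 - 0.202·490 = 217.

x* ≈ 490, y* ≈ 217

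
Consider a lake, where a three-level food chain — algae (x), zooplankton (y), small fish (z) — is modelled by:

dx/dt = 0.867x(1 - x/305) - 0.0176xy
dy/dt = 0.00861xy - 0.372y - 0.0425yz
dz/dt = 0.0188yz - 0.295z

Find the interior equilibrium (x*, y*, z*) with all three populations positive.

From dz/dt = 0: 0.0188y* = 0.295, so y* = 15.7.
From dx/dt = 0: 0.867(1 - x*/305) = 0.0176·15.7, giving x* = 305·(1 - 0.319) = 208.
From dy/dt = 0: 0.00861·208 - 0.372 = 0.0425z*, so z* = 1.42/0.0425 = 33.4.

x* ≈ 208, y* ≈ 15.7, z* ≈ 33.4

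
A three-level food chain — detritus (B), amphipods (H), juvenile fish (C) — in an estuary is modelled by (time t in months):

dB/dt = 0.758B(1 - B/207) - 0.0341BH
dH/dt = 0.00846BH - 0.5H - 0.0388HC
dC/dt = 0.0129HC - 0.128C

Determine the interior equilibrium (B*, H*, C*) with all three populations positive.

From dC/dt = 0: 0.0129H* = 0.128, so H* = 9.92.
From dB/dt = 0: 0.758(1 - B*/207) = 0.0341·9.92, giving B* = 207·(1 - 0.446) = 115.
From dH/dt = 0: 0.00846·115 - 0.5 = 0.0388C*, so C* = 0.47/0.0388 = 12.1.

B* ≈ 115, H* ≈ 9.92, C* ≈ 12.1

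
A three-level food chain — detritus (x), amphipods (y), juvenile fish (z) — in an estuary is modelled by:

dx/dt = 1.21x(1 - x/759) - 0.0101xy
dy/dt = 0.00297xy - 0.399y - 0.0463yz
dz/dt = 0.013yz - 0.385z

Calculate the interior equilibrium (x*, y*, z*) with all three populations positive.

x* ≈ 571, y* ≈ 29.6, z* ≈ 28

From dz/dt = 0: 0.013y* = 0.385, so y* = 29.6.
From dx/dt = 0: 1.21(1 - x*/759) = 0.0101·29.6, giving x* = 759·(1 - 0.247) = 571.
From dy/dt = 0: 0.00297·571 - 0.399 = 0.0463z*, so z* = 1.3/0.0463 = 28.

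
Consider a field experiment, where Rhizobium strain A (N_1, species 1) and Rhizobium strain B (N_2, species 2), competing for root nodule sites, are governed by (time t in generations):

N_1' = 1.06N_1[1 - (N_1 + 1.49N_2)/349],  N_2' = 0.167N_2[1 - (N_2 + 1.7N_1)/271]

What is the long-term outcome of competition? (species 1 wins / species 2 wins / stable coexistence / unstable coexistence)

unstable coexistence (outcome depends on initial conditions)

Compare the nullcline intercepts: K1/α12 = 349/1.49 = 234 < K2 = 271; K2/α21 = 271/1.7 = 159 < K1 = 349.
Since both are reversed, neither can invade when rare; the interior point is a saddle.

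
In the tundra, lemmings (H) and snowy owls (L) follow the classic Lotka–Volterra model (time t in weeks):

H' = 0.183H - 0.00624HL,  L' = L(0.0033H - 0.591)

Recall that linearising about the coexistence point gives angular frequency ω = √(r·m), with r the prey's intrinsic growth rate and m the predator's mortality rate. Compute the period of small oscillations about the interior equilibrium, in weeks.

T ≈ 19.1 weeks

Here r = 0.183 and m = 0.591, so r·m = 0.108.
ω = √0.108 = 0.329 per week, hence T = 2π/ω ≈ 19.1 weeks.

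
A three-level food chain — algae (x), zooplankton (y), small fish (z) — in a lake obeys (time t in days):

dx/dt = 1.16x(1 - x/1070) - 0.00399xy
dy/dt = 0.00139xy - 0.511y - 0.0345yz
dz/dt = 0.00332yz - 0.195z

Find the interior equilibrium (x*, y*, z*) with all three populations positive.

x* ≈ 854, y* ≈ 58.7, z* ≈ 19.6

From dz/dt = 0: 0.00332y* = 0.195, so y* = 58.7.
From dx/dt = 0: 1.16(1 - x*/1070) = 0.00399·58.7, giving x* = 1070·(1 - 0.202) = 854.
From dy/dt = 0: 0.00139·854 - 0.511 = 0.0345z*, so z* = 0.676/0.0345 = 19.6.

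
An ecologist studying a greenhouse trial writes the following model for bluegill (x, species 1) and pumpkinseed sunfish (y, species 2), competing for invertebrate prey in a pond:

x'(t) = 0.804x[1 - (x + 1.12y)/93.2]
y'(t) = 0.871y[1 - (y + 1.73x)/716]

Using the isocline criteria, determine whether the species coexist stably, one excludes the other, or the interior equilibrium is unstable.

species 2 excludes species 1

Compare the nullcline intercepts: K1/α12 = 93.2/1.12 = 83.2 < K2 = 716; K2/α21 = 716/1.73 = 414 > K1 = 93.2.
Since the inequalities point opposite ways, species 2 can invade but species 1 cannot.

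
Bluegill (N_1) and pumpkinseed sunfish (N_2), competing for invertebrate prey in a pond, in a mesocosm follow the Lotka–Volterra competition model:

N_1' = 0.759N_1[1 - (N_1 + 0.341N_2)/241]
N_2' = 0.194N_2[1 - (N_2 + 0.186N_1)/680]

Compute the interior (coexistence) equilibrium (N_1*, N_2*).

N_1* ≈ 9.74, N_2* ≈ 678

Setting both brackets to zero gives the nullclines N_1 + 0.341N_2 = 241 and 0.186N_1 + N_2 = 680.
Substituting N_2 = 680 - 0.186N_1 into the first: N_1(1 - 0.341·0.186) = 241 - 0.341·680.
So N_1* = 9.12/0.937 = 9.74, and then N_2* = 680 - 0.186·9.74 = 678.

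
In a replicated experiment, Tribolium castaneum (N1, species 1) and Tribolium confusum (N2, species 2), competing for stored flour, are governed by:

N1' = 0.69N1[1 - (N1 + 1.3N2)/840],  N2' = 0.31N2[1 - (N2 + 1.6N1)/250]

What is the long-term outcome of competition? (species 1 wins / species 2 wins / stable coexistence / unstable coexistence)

species 1 excludes species 2

Compare the nullcline intercepts: K1/α12 = 840/1.3 = 646 > K2 = 250; K2/α21 = 250/1.6 = 156 < K1 = 840.
Since the inequalities point opposite ways, species 1 can invade but species 2 cannot.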